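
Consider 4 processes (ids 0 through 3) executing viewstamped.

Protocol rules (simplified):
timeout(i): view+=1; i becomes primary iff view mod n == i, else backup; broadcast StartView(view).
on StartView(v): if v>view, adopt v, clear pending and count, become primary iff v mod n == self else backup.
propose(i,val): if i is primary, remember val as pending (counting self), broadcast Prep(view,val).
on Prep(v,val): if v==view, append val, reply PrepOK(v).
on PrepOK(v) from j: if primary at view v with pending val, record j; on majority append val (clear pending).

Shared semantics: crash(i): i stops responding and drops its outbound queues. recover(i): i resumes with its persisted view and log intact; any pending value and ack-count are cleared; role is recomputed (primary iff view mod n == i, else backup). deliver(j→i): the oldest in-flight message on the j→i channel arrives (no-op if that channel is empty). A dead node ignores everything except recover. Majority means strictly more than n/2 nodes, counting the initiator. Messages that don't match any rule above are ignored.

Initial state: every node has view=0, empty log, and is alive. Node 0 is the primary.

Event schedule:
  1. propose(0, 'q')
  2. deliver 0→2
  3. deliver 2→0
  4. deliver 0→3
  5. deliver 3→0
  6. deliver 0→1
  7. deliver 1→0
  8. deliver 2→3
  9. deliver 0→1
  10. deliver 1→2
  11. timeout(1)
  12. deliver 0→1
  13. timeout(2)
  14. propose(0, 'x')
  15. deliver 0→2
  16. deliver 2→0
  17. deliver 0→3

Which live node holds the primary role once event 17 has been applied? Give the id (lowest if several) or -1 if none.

1

1. propose(0,'q'):  nop
2. deliver 0→2:  <2:back v0 q>
3. deliver 2→0:  nop
4. deliver 0→3:  <3:back v0 q>
5. deliver 3→0:  <0:prim v0 q>
6. deliver 0→1:  <1:back v0 q>
7. deliver 1→0:  nop
8. deliver 2→3:  nop
9. deliver 0→1:  nop
10. deliver 1→2:  nop
11. timeout(1):  <1:prim v1 q>
12. deliver 0→1:  nop
13. timeout(2):  <2:back v1 q>
14. propose(0,'x'):  nop
15. deliver 0→2:  nop
16. deliver 2→0:  <0:back v1 q>
17. deliver 0→3:  <3:back v0 q,x>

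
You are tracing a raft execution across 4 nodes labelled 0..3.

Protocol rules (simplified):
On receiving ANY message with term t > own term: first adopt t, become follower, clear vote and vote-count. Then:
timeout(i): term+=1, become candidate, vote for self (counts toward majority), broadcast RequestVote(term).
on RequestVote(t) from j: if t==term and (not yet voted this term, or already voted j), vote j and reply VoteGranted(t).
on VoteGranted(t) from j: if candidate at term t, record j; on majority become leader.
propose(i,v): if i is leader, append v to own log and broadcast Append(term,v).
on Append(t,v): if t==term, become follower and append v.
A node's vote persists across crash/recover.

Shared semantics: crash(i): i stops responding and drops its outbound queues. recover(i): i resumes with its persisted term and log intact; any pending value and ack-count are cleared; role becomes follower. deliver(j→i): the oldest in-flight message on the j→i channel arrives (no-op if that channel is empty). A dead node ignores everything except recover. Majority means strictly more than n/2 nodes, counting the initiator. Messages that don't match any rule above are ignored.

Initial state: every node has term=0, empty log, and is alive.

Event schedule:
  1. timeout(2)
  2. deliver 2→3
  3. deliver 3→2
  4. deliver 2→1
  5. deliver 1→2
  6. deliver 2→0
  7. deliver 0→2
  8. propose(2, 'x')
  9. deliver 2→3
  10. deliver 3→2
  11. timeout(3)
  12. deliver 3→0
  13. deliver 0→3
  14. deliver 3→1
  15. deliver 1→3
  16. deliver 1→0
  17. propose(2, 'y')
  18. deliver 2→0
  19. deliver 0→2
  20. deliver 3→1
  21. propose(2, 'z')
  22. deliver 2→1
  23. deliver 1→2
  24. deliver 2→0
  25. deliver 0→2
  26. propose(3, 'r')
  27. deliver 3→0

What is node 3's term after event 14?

e1 timeout(2): 2[cand,t=1,-]
e2 deliver 2→3: 3[foll,t=1,-]
e3 deliver 3→2: ·
e4 deliver 2→1: 1[foll,t=1,-]
e5 deliver 1→2: 2[lead,t=1,-]
e6 deliver 2→0: 0[foll,t=1,-]
e7 deliver 0→2: ·
e8 propose(2,'x'): 2[lead,t=1,x]
e9 deliver 2→3: 3[foll,t=1,x]
e10 deliver 3→2: ·
e11 timeout(3): 3[cand,t=2,x]
e12 deliver 3→0: 0[foll,t=2,-]
e13 deliver 0→3: ·
e14 deliver 3→1: 1[foll,t=2,-]

2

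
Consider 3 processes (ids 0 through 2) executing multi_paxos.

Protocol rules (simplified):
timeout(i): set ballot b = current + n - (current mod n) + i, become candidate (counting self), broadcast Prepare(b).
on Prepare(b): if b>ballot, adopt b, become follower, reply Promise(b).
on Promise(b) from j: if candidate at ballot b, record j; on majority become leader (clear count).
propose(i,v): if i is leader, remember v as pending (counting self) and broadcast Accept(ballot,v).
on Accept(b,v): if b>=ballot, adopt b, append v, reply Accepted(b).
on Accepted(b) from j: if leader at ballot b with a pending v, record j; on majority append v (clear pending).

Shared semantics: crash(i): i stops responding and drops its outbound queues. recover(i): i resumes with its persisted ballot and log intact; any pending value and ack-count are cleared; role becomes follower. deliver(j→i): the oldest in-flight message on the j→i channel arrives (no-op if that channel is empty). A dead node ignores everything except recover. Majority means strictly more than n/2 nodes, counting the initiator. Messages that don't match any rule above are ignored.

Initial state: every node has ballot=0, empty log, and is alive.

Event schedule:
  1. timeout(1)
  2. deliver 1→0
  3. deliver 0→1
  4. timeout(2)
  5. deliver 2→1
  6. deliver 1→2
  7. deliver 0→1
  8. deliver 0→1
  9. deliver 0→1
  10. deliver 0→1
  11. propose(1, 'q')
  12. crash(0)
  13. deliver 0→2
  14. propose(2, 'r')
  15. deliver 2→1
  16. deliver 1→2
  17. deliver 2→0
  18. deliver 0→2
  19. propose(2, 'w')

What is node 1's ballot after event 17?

1. timeout(1):  <1:cand b4 ->
2. deliver 1→0:  <0:foll b4 ->
3. deliver 0→1:  <1:lead b4 ->
4. timeout(2):  <2:cand b5 ->
5. deliver 2→1:  <1:foll b5 ->
6. deliver 1→2:  nop
7. deliver 0→1:  nop
8. deliver 0→1:  nop
9. deliver 0→1:  nop
10. deliver 0→1:  nop
11. propose(1,'q'):  nop
12. crash(0):  <0:✗foll b4 ->
13. deliver 0→2:  nop
14. propose(2,'r'):  nop
15. deliver 2→1:  nop
16. deliver 1→2:  <2:lead b5 ->
17. deliver 2→0:  nop

5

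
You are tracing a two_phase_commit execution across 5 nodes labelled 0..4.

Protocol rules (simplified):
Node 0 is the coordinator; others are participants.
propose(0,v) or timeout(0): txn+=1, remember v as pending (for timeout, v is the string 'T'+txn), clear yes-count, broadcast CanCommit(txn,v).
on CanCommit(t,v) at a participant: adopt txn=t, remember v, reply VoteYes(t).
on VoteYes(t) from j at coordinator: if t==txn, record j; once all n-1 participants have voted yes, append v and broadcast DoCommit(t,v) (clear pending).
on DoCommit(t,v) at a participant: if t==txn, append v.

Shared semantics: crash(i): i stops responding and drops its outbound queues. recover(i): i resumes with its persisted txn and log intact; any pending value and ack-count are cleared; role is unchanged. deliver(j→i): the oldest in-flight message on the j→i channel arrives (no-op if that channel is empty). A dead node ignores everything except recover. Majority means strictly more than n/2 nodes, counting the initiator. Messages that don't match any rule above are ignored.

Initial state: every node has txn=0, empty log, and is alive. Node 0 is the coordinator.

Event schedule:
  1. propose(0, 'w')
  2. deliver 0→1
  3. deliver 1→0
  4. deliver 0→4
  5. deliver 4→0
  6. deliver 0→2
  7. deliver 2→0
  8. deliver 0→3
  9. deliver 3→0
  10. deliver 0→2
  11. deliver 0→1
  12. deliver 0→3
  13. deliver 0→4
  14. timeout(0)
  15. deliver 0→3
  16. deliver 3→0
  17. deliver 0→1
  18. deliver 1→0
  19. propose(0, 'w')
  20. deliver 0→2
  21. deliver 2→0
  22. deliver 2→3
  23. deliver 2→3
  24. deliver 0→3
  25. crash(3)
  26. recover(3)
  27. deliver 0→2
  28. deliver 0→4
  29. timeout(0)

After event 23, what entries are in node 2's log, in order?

e1 propose(0,'w'): 0[coor,t=1,-]
e2 deliver 0→1: 1[part,t=1,-]
e3 deliver 1→0: ·
e4 deliver 0→4: 4[part,t=1,-]
e5 deliver 4→0: ·
e6 deliver 0→2: 2[part,t=1,-]
e7 deliver 2→0: ·
e8 deliver 0→3: 3[part,t=1,-]
e9 deliver 3→0: 0[coor,t=1,w]
e10 deliver 0→2: 2[part,t=1,w]
e11 deliver 0→1: 1[part,t=1,w]
e12 deliver 0→3: 3[part,t=1,w]
e13 deliver 0→4: 4[part,t=1,w]
e14 timeout(0): 0[coor,t=2,w]
e15 deliver 0→3: 3[part,t=2,w]
e16 deliver 3→0: ·
e17 deliver 0→1: 1[part,t=2,w]
e18 deliver 1→0: ·
e19 propose(0,'w'): 0[coor,t=3,w]
e20 deliver 0→2: 2[part,t=2,w]
e21 deliver 2→0: ·
e22 deliver 2→3: ·
e23 deliver 2→3: ·

w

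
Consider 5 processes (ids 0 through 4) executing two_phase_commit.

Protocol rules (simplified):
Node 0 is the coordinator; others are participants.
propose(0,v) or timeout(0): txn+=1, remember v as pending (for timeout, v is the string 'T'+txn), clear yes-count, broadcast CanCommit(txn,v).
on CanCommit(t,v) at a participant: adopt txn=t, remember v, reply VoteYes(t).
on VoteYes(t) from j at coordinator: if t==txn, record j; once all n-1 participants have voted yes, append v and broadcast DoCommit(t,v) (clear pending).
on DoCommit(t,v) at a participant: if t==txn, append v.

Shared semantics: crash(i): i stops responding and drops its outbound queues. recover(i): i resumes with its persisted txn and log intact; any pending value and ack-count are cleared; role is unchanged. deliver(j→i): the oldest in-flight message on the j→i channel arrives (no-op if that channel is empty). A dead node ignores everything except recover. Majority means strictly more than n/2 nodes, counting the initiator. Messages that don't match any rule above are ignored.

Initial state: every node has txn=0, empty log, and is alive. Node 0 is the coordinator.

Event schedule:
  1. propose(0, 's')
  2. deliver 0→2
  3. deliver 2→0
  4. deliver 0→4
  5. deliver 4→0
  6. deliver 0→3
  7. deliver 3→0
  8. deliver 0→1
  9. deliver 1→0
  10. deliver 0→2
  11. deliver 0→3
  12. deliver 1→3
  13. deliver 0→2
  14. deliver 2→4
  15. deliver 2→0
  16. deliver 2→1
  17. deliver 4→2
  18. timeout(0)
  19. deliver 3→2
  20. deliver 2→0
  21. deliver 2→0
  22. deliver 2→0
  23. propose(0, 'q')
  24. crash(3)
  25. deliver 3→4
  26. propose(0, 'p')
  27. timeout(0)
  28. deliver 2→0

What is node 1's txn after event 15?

1

step 1 propose(0,'s'): 0={coor,t=1,log=-}
step 2 deliver 0→2: 2={part,t=1,log=-}
step 3 deliver 2→0: —
step 4 deliver 0→4: 4={part,t=1,log=-}
step 5 deliver 4→0: —
step 6 deliver 0→3: 3={part,t=1,log=-}
step 7 deliver 3→0: —
step 8 deliver 0→1: 1={part,t=1,log=-}
step 9 deliver 1→0: 0={coor,t=1,log=s}
step 10 deliver 0→2: 2={part,t=1,log=s}
step 11 deliver 0→3: 3={part,t=1,log=s}
step 12 deliver 1→3: —
step 13 deliver 0→2: —
step 14 deliver 2→4: —
step 15 deliver 2→0: —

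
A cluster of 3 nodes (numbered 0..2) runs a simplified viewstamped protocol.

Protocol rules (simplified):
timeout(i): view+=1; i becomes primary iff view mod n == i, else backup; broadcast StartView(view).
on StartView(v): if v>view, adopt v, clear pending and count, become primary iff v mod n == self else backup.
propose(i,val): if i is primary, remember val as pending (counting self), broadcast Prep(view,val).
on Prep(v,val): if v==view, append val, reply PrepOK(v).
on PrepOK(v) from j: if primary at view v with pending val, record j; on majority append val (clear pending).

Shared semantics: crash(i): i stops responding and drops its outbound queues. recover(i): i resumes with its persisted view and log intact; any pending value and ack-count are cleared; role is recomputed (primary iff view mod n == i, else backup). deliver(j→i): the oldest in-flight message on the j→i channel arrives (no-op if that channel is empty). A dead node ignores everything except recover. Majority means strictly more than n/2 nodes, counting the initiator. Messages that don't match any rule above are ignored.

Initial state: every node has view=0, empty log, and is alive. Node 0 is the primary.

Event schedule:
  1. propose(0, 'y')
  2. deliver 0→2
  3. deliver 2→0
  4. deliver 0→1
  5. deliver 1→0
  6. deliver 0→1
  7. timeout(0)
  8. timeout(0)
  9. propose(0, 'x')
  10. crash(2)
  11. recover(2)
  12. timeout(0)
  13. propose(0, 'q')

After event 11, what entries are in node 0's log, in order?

y

[1] propose(0,'y') → ∅
[2] deliver 0→2 → N2(back v0 [y])
[3] deliver 2→0 → N0(prim v0 [y])
[4] deliver 0→1 → N1(back v0 [y])
[5] deliver 1→0 → ∅
[6] deliver 0→1 → ∅
[7] timeout(0) → N0(back v1 [y])
[8] timeout(0) → N0(back v2 [y])
[9] propose(0,'x') → ∅
[10] crash(2) → N2(✗back v0 [y])
[11] recover(2) → N2(back v0 [y])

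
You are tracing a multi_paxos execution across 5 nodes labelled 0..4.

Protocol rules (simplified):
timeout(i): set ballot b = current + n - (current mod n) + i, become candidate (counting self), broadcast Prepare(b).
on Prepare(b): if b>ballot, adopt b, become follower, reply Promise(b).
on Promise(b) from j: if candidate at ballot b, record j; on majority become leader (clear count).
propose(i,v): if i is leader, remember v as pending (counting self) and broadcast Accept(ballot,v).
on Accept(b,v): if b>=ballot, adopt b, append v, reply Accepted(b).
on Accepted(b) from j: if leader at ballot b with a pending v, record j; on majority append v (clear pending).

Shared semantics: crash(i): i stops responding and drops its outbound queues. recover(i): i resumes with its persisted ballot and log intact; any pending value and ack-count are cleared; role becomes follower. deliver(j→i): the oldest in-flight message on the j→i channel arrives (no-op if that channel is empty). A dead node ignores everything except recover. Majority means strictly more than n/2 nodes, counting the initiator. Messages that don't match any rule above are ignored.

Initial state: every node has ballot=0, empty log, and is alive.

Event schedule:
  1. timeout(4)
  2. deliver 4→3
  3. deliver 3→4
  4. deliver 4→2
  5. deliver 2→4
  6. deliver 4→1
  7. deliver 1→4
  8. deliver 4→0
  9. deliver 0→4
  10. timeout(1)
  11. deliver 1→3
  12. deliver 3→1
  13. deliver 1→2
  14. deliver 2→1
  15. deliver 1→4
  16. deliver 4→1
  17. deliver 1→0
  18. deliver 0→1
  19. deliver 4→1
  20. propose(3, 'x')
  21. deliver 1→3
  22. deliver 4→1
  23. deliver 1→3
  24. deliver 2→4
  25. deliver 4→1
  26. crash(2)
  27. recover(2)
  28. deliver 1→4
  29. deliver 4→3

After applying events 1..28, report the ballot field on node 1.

step 1 timeout(4): 4={cand,b=9,log=-}
step 2 deliver 4→3: 3={foll,b=9,log=-}
step 3 deliver 3→4: —
step 4 deliver 4→2: 2={foll,b=9,log=-}
step 5 deliver 2→4: 4={lead,b=9,log=-}
step 6 deliver 4→1: 1={foll,b=9,log=-}
step 7 deliver 1→4: —
step 8 deliver 4→0: 0={foll,b=9,log=-}
step 9 deliver 0→4: —
step 10 timeout(1): 1={cand,b=11,log=-}
step 11 deliver 1→3: 3={foll,b=11,log=-}
step 12 deliver 3→1: —
step 13 deliver 1→2: 2={foll,b=11,log=-}
step 14 deliver 2→1: 1={lead,b=11,log=-}
step 15 deliver 1→4: 4={foll,b=11,log=-}
step 16 deliver 4→1: —
step 17 deliver 1→0: 0={foll,b=11,log=-}
step 18 deliver 0→1: —
step 19 deliver 4→1: —
step 20 propose(3,'x'): —
step 21 deliver 1→3: —
step 22 deliver 4→1: —
step 23 deliver 1→3: —
step 24 deliver 2→4: —
step 25 deliver 4→1: —
step 26 crash(2): 2={✗foll,b=11,log=-}
step 27 recover(2): 2={foll,b=11,log=-}
step 28 deliver 1→4: —

11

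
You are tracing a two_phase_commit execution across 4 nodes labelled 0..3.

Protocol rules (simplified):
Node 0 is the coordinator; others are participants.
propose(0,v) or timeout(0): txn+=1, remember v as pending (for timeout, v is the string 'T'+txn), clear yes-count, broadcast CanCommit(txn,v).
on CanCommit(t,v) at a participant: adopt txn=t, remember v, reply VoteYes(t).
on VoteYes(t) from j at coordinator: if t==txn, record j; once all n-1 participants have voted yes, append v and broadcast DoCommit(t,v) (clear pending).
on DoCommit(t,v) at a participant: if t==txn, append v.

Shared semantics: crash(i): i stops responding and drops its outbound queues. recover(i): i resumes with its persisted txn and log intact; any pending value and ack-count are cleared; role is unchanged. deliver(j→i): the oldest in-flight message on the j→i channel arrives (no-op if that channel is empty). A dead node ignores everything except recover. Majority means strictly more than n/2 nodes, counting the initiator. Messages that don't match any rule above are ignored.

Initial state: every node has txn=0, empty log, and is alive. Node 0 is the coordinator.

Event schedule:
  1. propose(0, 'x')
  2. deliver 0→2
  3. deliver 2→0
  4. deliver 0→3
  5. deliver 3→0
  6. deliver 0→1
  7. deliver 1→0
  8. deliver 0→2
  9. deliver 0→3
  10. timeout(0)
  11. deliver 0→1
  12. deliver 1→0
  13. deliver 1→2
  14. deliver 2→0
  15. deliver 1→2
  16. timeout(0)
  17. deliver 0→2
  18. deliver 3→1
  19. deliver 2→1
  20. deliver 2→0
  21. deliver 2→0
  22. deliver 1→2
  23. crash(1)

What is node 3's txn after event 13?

step 1 propose(0,'x'): 0={coor,t=1,log=-}
step 2 deliver 0→2: 2={part,t=1,log=-}
step 3 deliver 2→0: —
step 4 deliver 0→3: 3={part,t=1,log=-}
step 5 deliver 3→0: —
step 6 deliver 0→1: 1={part,t=1,log=-}
step 7 deliver 1→0: 0={coor,t=1,log=x}
step 8 deliver 0→2: 2={part,t=1,log=x}
step 9 deliver 0→3: 3={part,t=1,log=x}
step 10 timeout(0): 0={coor,t=2,log=x}
step 11 deliver 0→1: 1={part,t=1,log=x}
step 12 deliver 1→0: —
step 13 deliver 1→2: —

1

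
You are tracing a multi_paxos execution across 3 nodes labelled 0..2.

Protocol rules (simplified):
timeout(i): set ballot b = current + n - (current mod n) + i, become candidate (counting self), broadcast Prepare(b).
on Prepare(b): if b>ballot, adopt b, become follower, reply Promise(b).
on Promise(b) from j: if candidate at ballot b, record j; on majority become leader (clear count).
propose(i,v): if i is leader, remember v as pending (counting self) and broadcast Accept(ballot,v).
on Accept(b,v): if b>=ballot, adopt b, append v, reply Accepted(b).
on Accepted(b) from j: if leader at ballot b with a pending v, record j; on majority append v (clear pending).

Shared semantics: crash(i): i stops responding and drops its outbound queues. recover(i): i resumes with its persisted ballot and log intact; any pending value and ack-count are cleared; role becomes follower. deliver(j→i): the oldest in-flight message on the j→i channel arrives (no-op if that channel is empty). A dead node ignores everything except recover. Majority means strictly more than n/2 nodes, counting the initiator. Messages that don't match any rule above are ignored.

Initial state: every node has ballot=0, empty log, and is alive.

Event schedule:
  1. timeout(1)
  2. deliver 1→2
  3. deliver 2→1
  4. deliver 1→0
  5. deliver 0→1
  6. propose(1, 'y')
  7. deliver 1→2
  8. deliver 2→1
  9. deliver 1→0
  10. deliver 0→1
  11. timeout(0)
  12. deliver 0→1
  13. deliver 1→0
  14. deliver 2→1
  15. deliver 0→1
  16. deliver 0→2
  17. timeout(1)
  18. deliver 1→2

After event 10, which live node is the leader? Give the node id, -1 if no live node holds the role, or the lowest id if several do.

step 1 timeout(1): 1={cand,b=4,log=-}
step 2 deliver 1→2: 2={foll,b=4,log=-}
step 3 deliver 2→1: 1={lead,b=4,log=-}
step 4 deliver 1→0: 0={foll,b=4,log=-}
step 5 deliver 0→1: —
step 6 propose(1,'y'): —
step 7 deliver 1→2: 2={foll,b=4,log=y}
step 8 deliver 2→1: 1={lead,b=4,log=y}
step 9 deliver 1→0: 0={foll,b=4,log=y}
step 10 deliver 0→1: —

1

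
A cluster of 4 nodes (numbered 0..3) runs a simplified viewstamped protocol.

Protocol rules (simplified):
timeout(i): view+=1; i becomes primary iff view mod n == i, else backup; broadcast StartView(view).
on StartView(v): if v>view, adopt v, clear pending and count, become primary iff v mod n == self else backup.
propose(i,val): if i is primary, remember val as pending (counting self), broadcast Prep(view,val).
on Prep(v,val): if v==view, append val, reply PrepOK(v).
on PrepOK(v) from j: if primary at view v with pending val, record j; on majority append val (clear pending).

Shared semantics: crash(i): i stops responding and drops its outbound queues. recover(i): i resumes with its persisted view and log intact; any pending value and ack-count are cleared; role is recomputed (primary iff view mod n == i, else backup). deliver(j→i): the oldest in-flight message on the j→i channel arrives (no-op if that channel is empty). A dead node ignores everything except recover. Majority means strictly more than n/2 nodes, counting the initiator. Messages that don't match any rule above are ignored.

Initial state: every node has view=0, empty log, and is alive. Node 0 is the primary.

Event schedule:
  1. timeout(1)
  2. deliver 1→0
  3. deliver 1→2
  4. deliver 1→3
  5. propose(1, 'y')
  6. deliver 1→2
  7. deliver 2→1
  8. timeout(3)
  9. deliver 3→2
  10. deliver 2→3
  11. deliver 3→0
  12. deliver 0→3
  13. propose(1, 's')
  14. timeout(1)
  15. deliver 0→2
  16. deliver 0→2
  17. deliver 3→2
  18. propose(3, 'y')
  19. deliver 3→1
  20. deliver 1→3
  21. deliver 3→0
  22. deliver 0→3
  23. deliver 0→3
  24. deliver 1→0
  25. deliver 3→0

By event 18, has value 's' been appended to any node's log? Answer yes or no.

after 1 — timeout(1): n1:prim/v1/[-]
after 2 — deliver 1→0: n0:back/v1/[-]
after 3 — deliver 1→2: n2:back/v1/[-]
after 4 — deliver 1→3: n3:back/v1/[-]
after 5 — propose(1,'y'): ·
after 6 — deliver 1→2: n2:back/v1/[y]
after 7 — deliver 2→1: ·
after 8 — timeout(3): n3:back/v2/[-]
after 9 — deliver 3→2: n2:prim/v2/[y]
after 10 — deliver 2→3: ·
after 11 — deliver 3→0: n0:back/v2/[-]
after 12 — deliver 0→3: ·
after 13 — propose(1,'s'): ·
after 14 — timeout(1): n1:back/v2/[-]
after 15 — deliver 0→2: ·
after 16 — deliver 0→2: ·
after 17 — deliver 3→2: ·
after 18 — propose(3,'y'): ·

no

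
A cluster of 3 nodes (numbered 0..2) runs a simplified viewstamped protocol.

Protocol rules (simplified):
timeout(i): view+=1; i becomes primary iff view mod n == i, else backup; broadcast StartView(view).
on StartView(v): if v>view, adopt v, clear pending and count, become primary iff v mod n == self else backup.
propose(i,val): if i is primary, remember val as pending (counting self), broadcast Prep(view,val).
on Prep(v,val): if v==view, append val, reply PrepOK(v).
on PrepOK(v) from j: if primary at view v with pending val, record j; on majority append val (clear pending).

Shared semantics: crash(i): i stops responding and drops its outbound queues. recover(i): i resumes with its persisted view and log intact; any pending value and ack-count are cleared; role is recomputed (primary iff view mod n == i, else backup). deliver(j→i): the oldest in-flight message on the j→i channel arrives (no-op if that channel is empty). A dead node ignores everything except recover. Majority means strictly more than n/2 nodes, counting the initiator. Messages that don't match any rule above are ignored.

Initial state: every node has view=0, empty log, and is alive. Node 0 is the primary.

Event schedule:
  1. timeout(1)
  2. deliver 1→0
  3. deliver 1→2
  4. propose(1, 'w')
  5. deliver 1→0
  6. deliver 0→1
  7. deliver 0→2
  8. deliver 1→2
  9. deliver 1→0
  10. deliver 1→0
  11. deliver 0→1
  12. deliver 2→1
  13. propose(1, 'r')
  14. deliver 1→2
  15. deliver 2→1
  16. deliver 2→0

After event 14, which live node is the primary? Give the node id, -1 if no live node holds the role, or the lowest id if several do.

[1] timeout(1) → N1(prim v1 [-])
[2] deliver 1→0 → N0(back v1 [-])
[3] deliver 1→2 → N2(back v1 [-])
[4] propose(1,'w') → ∅
[5] deliver 1→0 → N0(back v1 [w])
[6] deliver 0→1 → N1(prim v1 [w])
[7] deliver 0→2 → ∅
[8] deliver 1→2 → N2(back v1 [w])
[9] deliver 1→0 → ∅
[10] deliver 1→0 → ∅
[11] deliver 0→1 → ∅
[12] deliver 2→1 → ∅
[13] propose(1,'r') → ∅
[14] deliver 1→2 → N2(back v1 [w,r])

1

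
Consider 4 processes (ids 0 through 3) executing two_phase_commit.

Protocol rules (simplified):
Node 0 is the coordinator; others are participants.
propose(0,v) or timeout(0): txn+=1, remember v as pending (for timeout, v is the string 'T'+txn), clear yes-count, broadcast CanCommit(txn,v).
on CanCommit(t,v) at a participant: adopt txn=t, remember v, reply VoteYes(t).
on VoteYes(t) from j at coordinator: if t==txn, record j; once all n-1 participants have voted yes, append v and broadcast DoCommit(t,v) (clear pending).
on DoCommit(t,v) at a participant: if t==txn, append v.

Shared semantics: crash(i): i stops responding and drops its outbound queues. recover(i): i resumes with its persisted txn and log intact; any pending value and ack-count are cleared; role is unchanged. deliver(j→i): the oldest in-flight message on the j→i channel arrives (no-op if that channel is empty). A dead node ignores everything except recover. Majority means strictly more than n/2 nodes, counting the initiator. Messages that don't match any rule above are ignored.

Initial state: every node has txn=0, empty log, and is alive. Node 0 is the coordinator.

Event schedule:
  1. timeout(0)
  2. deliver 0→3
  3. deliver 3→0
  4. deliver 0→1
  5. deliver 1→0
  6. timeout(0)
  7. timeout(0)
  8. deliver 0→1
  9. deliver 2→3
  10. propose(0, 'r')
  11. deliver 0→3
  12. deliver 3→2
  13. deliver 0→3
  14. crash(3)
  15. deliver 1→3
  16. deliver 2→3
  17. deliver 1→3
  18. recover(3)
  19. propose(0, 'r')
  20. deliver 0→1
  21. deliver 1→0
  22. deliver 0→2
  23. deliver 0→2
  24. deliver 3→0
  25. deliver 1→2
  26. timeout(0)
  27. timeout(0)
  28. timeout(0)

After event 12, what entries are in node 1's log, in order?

1. timeout(0):  <0:coor t1 ->
2. deliver 0→3:  <3:part t1 ->
3. deliver 3→0:  nop
4. deliver 0→1:  <1:part t1 ->
5. deliver 1→0:  nop
6. timeout(0):  <0:coor t2 ->
7. timeout(0):  <0:coor t3 ->
8. deliver 0→1:  <1:part t2 ->
9. deliver 2→3:  nop
10. propose(0,'r'):  <0:coor t4 ->
11. deliver 0→3:  <3:part t2 ->
12. deliver 3→2:  nop

empty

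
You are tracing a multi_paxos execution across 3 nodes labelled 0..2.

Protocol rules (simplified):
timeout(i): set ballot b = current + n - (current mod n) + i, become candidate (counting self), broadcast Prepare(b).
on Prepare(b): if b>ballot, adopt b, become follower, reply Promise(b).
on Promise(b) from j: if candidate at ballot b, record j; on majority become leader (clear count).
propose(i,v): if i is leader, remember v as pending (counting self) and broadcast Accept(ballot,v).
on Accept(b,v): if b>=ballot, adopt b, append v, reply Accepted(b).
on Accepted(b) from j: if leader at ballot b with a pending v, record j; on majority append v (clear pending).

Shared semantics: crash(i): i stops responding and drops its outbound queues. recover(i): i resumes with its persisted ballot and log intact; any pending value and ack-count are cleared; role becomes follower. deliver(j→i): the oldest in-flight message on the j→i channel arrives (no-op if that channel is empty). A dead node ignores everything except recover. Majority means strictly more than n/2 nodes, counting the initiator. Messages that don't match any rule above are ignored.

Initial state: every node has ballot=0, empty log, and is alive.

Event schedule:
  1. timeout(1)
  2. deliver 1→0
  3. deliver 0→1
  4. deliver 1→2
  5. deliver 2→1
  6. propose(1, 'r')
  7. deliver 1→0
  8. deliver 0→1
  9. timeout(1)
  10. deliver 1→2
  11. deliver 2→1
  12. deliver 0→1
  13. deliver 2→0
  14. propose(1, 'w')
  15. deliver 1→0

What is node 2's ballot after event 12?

after 1 — timeout(1): n1:cand/b4/[-]
after 2 — deliver 1→0: n0:foll/b4/[-]
after 3 — deliver 0→1: n1:lead/b4/[-]
after 4 — deliver 1→2: n2:foll/b4/[-]
after 5 — deliver 2→1: ·
after 6 — propose(1,'r'): ·
after 7 — deliver 1→0: n0:foll/b4/[r]
after 8 — deliver 0→1: n1:lead/b4/[r]
after 9 — timeout(1): n1:cand/b7/[r]
after 10 — deliver 1→2: n2:foll/b4/[r]
after 11 — deliver 2→1: ·
after 12 — deliver 0→1: ·

4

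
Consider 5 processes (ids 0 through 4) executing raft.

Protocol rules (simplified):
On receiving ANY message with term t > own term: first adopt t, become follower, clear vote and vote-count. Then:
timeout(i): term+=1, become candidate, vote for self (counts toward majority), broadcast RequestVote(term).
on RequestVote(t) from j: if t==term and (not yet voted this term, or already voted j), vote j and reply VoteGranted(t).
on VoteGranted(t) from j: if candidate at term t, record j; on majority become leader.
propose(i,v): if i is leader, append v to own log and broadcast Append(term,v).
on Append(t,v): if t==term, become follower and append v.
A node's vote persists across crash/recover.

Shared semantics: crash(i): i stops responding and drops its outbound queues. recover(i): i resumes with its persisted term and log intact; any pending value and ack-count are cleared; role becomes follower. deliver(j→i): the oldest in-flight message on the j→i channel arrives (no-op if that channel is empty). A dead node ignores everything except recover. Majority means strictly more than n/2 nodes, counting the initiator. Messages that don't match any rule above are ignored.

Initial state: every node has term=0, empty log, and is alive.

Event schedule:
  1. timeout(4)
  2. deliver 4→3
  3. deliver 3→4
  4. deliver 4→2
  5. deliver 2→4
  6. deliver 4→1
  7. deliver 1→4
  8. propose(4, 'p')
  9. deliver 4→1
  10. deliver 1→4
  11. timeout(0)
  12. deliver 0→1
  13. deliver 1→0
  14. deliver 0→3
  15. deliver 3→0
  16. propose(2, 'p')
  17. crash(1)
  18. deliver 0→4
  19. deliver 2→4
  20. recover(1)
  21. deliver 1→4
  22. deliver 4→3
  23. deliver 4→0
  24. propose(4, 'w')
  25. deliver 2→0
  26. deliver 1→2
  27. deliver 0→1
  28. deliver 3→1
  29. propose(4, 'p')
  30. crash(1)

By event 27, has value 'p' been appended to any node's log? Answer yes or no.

e1 timeout(4): 4[cand,t=1,-]
e2 deliver 4→3: 3[foll,t=1,-]
e3 deliver 3→4: ·
e4 deliver 4→2: 2[foll,t=1,-]
e5 deliver 2→4: 4[lead,t=1,-]
e6 deliver 4→1: 1[foll,t=1,-]
e7 deliver 1→4: ·
e8 propose(4,'p'): 4[lead,t=1,p]
e9 deliver 4→1: 1[foll,t=1,p]
e10 deliver 1→4: ·
e11 timeout(0): 0[cand,t=1,-]
e12 deliver 0→1: ·
e13 deliver 1→0: ·
e14 deliver 0→3: ·
e15 deliver 3→0: ·
e16 propose(2,'p'): ·
e17 crash(1): 1[✗foll,t=1,p]
e18 deliver 0→4: ·
e19 deliver 2→4: ·
e20 recover(1): 1[foll,t=1,p]
e21 deliver 1→4: ·
e22 deliver 4→3: 3[foll,t=1,p]
e23 deliver 4→0: ·
e24 propose(4,'w'): 4[lead,t=1,p,w]
e25 deliver 2→0: ·
e26 deliver 1→2: ·
e27 deliver 0→1: ·

yes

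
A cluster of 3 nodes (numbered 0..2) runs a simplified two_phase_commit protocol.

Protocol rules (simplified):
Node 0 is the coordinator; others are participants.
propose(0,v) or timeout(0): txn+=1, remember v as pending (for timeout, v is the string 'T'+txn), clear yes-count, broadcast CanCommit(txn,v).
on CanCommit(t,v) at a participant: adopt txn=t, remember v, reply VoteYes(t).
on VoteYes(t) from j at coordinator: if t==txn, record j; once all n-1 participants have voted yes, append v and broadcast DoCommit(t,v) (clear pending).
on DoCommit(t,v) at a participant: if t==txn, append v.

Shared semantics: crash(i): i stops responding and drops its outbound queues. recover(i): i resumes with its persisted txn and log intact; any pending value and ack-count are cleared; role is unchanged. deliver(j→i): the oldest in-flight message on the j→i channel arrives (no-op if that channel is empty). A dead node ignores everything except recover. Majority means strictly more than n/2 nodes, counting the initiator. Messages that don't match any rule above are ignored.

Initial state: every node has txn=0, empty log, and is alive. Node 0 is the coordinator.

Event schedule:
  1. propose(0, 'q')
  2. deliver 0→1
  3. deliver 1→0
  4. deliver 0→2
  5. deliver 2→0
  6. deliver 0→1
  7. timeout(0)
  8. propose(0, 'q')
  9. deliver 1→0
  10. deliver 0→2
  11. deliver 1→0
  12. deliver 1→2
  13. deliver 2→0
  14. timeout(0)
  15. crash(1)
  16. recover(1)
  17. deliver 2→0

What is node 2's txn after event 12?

1

[1] propose(0,'q') → N0(coor t1 [-])
[2] deliver 0→1 → N1(part t1 [-])
[3] deliver 1→0 → ∅
[4] deliver 0→2 → N2(part t1 [-])
[5] deliver 2→0 → N0(coor t1 [q])
[6] deliver 0→1 → N1(part t1 [q])
[7] timeout(0) → N0(coor t2 [q])
[8] propose(0,'q') → N0(coor t3 [q])
[9] deliver 1→0 → ∅
[10] deliver 0→2 → N2(part t1 [q])
[11] deliver 1→0 → ∅
[12] deliver 1→2 → ∅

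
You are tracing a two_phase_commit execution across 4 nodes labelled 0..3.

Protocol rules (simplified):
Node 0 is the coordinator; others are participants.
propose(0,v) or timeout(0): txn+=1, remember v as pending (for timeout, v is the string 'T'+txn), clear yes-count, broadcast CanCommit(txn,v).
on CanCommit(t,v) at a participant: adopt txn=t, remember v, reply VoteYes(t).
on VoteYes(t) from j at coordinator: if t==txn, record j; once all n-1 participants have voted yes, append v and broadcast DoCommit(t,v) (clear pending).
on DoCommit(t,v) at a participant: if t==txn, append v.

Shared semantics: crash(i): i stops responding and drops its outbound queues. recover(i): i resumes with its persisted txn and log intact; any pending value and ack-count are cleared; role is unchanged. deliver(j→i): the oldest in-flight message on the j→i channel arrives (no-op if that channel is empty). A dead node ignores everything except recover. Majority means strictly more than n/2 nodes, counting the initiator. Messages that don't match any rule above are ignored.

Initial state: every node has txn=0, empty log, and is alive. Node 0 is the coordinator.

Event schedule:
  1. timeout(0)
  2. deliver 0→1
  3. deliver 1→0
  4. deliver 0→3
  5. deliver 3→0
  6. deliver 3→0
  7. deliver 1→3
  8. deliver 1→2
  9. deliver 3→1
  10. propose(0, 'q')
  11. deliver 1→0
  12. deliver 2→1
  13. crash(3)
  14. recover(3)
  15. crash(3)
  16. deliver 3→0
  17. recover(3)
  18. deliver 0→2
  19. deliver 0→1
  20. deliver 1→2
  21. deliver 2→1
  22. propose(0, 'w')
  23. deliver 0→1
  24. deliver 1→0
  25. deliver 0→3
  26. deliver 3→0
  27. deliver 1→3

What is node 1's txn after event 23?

3

[1] timeout(0) → N0(coor t1 [-])
[2] deliver 0→1 → N1(part t1 [-])
[3] deliver 1→0 → ∅
[4] deliver 0→3 → N3(part t1 [-])
[5] deliver 3→0 → ∅
[6] deliver 3→0 → ∅
[7] deliver 1→3 → ∅
[8] deliver 1→2 → ∅
[9] deliver 3→1 → ∅
[10] propose(0,'q') → N0(coor t2 [-])
[11] deliver 1→0 → ∅
[12] deliver 2→1 → ∅
[13] crash(3) → N3(✗part t1 [-])
[14] recover(3) → N3(part t1 [-])
[15] crash(3) → N3(✗part t1 [-])
[16] deliver 3→0 → ∅
[17] recover(3) → N3(part t1 [-])
[18] deliver 0→2 → N2(part t1 [-])
[19] deliver 0→1 → N1(part t2 [-])
[20] deliver 1→2 → ∅
[21] deliver 2→1 → ∅
[22] propose(0,'w') → N0(coor t3 [-])
[23] deliver 0→1 → N1(part t3 [-])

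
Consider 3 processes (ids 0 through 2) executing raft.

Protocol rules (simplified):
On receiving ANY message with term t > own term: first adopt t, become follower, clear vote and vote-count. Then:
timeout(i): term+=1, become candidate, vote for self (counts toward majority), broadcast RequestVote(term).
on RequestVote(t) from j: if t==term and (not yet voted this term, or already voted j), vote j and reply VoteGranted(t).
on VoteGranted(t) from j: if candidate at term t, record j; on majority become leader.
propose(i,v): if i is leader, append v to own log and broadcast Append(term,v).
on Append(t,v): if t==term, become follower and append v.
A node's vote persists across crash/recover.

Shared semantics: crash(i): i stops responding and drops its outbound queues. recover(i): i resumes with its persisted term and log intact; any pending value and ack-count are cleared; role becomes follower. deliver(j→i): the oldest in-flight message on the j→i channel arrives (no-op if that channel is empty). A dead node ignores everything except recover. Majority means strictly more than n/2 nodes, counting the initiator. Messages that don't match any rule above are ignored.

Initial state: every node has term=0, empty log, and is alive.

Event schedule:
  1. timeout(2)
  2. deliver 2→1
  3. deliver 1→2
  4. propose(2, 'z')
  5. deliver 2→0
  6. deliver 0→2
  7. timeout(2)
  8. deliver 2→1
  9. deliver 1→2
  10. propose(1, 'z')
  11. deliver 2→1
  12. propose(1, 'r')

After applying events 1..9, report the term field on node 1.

1. timeout(2):  <2:cand t1 ->
2. deliver 2→1:  <1:foll t1 ->
3. deliver 1→2:  <2:lead t1 ->
4. propose(2,'z'):  <2:lead t1 z>
5. deliver 2→0:  <0:foll t1 ->
6. deliver 0→2:  nop
7. timeout(2):  <2:cand t2 z>
8. deliver 2→1:  <1:foll t1 z>
9. deliver 1→2:  nop

1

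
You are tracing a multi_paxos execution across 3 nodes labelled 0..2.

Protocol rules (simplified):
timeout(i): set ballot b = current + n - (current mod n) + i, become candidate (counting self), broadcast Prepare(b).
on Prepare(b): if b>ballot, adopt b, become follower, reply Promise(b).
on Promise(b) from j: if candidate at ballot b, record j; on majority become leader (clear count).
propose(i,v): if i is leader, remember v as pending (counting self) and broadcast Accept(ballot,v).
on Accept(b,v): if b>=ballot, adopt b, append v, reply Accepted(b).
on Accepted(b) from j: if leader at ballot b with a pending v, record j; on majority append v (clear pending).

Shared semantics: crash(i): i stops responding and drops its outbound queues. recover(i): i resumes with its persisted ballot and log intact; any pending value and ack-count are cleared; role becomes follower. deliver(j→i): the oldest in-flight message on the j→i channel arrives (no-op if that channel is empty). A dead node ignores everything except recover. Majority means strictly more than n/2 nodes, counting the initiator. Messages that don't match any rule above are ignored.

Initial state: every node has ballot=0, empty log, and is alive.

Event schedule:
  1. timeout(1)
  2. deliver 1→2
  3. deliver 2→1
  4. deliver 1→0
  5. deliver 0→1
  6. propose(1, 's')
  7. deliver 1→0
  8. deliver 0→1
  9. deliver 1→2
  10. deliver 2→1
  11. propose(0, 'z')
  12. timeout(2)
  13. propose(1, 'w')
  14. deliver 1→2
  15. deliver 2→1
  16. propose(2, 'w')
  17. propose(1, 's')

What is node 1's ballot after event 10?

4

e1 timeout(1): 1[cand,b=4,-]
e2 deliver 1→2: 2[foll,b=4,-]
e3 deliver 2→1: 1[lead,b=4,-]
e4 deliver 1→0: 0[foll,b=4,-]
e5 deliver 0→1: ·
e6 propose(1,'s'): ·
e7 deliver 1→0: 0[foll,b=4,s]
e8 deliver 0→1: 1[lead,b=4,s]
e9 deliver 1→2: 2[foll,b=4,s]
e10 deliver 2→1: ·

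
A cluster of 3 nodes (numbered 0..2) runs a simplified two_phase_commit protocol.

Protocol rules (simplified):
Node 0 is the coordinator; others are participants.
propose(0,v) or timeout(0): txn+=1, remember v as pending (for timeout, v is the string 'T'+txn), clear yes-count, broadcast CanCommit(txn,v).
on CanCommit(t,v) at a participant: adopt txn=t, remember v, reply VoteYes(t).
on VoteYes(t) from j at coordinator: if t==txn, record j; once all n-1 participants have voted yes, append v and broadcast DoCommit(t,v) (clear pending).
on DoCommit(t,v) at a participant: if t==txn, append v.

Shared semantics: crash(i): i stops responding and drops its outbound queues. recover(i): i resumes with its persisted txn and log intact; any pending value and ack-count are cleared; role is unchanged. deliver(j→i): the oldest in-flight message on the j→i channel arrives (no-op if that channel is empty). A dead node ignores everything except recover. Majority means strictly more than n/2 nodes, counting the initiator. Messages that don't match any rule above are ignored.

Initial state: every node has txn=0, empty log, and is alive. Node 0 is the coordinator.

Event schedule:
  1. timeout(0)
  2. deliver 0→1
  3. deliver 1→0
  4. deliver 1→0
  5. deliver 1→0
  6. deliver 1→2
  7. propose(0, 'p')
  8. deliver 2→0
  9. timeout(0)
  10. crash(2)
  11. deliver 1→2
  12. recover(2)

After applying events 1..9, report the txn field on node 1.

step 1 timeout(0): 0={coor,t=1,log=-}
step 2 deliver 0→1: 1={part,t=1,log=-}
step 3 deliver 1→0: —
step 4 deliver 1→0: —
step 5 deliver 1→0: —
step 6 deliver 1→2: —
step 7 propose(0,'p'): 0={coor,t=2,log=-}
step 8 deliver 2→0: —
step 9 timeout(0): 0={coor,t=3,log=-}

1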